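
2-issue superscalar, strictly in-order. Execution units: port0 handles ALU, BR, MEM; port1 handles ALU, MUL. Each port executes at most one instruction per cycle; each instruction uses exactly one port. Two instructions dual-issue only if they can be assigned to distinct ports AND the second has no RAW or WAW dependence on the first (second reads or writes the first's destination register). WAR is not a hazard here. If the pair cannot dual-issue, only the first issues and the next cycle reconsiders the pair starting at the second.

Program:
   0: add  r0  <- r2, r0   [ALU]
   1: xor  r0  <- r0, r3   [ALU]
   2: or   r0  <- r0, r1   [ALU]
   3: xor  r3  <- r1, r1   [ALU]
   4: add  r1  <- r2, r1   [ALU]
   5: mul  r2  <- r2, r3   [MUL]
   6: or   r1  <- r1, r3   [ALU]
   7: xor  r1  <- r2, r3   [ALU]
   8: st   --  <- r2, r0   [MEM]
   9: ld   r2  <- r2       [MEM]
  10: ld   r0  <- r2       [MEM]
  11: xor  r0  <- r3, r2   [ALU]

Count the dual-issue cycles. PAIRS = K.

PAIRS = 3

c0: i0 add  RAW+WAW r0
c1: i1 xor  RAW+WAW r0
c2: i2/i3 or;xor  2-wide
c3: i4/i5 add;mul  2-wide
c4: i6 or  WAW r1
c5: i7/i8 xor;st  2-wide
c6: i9 ld  no-port MEM/MEM
c7: i10 ld  WAW r0
c8: i11 xor  tail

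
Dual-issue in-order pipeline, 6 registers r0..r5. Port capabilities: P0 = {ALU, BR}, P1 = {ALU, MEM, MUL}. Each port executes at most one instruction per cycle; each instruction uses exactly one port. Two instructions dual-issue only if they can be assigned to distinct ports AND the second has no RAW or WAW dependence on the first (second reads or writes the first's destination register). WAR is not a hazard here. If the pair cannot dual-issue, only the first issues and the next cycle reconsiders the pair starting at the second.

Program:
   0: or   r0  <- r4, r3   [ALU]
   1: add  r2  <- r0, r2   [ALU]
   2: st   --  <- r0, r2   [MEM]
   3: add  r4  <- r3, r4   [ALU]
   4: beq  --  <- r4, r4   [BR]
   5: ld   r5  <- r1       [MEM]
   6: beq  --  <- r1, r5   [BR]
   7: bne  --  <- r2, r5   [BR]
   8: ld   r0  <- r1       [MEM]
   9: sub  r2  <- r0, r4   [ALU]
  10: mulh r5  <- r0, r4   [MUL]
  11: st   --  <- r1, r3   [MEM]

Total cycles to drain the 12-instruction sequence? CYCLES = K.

CYCLES = 8

[0] i0  or.ALU  -- RAW r0
[1] i1  add.ALU  -- RAW r2
[2] i2&i3  st.MEM+add.ALU  -- pair
[3] i4&i5  beq.BR+ld.MEM  -- pair
[4] i6  beq.BR  -- no-port BR/BR
[5] i7&i8  bne.BR+ld.MEM  -- pair
[6] i9&i10  sub.ALU+mulh.MUL  -- pair
[7] i11  st.MEM  -- tail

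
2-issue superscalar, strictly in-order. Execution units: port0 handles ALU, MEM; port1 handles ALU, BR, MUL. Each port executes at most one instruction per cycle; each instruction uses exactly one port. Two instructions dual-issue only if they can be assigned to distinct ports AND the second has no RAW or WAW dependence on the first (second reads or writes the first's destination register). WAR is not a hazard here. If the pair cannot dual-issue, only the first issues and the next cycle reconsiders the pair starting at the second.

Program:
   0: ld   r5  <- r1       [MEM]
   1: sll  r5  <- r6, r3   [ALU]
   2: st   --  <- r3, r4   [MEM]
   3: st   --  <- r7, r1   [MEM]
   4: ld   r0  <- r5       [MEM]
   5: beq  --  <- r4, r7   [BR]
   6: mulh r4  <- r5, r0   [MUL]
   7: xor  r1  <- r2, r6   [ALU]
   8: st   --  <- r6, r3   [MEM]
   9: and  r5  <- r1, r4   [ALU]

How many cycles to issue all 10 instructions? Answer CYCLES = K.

CYCLES = 6

#0 head=0: ld i0 WAW r5
#1 head=1: sll st i1/i2 pair
#2 head=3: st i3 no-port MEM/MEM
#3 head=4: ld beq i4/i5 pair
#4 head=6: mulh xor i6/i7 pair
#5 head=8: st and i8/i9 pair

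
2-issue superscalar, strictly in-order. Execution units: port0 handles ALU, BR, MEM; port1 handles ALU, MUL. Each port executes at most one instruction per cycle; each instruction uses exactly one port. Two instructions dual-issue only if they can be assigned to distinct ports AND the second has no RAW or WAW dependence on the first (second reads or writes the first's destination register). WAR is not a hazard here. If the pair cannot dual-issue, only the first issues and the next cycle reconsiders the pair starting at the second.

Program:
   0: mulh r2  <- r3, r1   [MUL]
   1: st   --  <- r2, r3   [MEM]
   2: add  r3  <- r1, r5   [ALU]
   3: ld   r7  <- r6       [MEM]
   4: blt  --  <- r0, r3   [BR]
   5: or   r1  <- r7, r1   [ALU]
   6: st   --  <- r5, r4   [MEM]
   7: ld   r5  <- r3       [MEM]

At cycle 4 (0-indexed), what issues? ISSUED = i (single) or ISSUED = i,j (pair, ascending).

ISSUED = 6

#0 head=0: mulh i0 RAW r2
#1 head=1: st/add i1/i2 dual
#2 head=3: ld i3 no-port MEM/BR
#3 head=4: blt/or i4/i5 dual
#4 head=6: st i6 no-port MEM/MEM
#5 head=7: ld i7 tail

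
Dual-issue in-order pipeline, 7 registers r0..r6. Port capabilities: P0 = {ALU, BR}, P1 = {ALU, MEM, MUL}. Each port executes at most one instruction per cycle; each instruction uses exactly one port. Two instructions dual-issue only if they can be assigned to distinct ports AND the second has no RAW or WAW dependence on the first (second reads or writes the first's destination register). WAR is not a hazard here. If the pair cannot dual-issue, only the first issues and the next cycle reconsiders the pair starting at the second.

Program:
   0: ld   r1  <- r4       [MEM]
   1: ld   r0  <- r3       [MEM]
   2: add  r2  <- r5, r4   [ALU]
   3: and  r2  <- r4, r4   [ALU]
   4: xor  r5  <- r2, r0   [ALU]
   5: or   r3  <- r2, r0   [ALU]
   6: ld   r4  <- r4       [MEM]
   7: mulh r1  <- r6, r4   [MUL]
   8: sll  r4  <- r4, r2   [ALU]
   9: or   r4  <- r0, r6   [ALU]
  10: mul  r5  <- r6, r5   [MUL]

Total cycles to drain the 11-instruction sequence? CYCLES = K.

c0: i0 ld  no-port MEM/MEM
c1: i1+i2 ld+add  pair
c2: i3 and  RAW r2
c3: i4+i5 xor+or  pair
c4: i6 ld  no-port MEM/MUL
c5: i7+i8 mulh+sll  pair
c6: i9+i10 or+mul  pair

CYCLES = 7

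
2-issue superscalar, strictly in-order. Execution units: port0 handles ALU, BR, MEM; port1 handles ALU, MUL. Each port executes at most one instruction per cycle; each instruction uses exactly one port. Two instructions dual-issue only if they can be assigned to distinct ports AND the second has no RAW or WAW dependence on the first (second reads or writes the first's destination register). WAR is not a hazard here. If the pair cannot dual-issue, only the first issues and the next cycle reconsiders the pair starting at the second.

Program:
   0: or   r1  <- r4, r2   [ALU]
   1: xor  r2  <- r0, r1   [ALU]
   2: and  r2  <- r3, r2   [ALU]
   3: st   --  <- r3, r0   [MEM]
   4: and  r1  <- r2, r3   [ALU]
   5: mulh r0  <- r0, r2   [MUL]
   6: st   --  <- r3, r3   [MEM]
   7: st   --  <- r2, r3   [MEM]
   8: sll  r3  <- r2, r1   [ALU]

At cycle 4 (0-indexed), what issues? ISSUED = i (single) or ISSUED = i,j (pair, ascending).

#0 head=0: or.ALU i0 RAW r1
#1 head=1: xor.ALU i1 RAW+WAW r2
#2 head=2: and.ALU+st.MEM i2,i3 pair
#3 head=4: and.ALU+mulh.MUL i4,i5 pair
#4 head=6: st.MEM i6 no-port MEM/MEM
#5 head=7: st.MEM+sll.ALU i7,i8 pair

ISSUED = 6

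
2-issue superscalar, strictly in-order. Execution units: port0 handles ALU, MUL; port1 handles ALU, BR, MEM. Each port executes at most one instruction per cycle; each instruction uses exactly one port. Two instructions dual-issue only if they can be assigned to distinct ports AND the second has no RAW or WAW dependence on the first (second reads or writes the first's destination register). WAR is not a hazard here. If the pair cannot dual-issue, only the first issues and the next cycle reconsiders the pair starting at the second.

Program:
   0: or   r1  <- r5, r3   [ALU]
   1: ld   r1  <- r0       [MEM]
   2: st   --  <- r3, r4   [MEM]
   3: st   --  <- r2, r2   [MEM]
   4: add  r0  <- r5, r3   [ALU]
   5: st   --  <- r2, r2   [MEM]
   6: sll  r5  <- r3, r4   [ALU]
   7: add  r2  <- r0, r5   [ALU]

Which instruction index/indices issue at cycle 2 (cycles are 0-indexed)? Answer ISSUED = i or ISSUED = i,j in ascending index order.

0. or @i0  | WAW r1
1. ld @i1  | no-port MEM/MEM
2. st @i2  | no-port MEM/MEM
3. st add @i3&i4  | 2-wide
4. st sll @i5&i6  | 2-wide
5. add @i7  | tail

ISSUED = 2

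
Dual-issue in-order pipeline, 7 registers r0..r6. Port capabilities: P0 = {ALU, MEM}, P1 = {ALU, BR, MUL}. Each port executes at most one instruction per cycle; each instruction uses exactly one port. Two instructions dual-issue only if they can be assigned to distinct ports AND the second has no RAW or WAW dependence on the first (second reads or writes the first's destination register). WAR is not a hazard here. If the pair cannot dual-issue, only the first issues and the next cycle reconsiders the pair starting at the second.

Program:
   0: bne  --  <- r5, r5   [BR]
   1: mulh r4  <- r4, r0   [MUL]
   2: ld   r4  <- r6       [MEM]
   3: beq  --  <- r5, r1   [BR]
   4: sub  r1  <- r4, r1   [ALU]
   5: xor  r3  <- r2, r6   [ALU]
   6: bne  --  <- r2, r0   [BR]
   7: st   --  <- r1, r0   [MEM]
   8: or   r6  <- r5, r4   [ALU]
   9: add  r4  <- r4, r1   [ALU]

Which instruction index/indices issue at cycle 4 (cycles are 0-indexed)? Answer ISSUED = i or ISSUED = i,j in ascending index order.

0. bne.BR @i0  | no-port BR/MUL
1. mulh.MUL @i1  | WAW r4
2. ld.MEM;beq.BR @i2,i3  | pair
3. sub.ALU;xor.ALU @i4,i5  | pair
4. bne.BR;st.MEM @i6,i7  | pair
5. or.ALU;add.ALU @i8,i9  | pair

ISSUED = 6,7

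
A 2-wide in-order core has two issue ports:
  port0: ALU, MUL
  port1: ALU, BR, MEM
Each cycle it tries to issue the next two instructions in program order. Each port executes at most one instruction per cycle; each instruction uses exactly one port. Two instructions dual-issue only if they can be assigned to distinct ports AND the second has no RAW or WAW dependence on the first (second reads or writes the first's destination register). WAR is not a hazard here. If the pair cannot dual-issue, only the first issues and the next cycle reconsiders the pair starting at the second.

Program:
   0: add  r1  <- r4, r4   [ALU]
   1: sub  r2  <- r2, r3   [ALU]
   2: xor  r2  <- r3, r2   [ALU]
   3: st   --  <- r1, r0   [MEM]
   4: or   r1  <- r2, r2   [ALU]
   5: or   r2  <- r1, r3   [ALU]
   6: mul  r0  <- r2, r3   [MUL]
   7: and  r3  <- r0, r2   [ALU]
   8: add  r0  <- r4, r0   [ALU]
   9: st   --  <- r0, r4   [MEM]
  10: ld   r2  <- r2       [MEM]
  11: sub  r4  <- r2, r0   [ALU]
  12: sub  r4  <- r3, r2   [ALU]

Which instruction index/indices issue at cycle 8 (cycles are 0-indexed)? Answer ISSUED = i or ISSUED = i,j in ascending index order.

[0] i0/i1  add;sub  -- pair
[1] i2/i3  xor;st  -- pair
[2] i4  or  -- RAW r1
[3] i5  or  -- RAW r2
[4] i6  mul  -- RAW r0
[5] i7/i8  and;add  -- pair
[6] i9  st  -- no-port MEM/MEM
[7] i10  ld  -- RAW r2
[8] i11  sub  -- WAW r4
[9] i12  sub  -- tail

ISSUED = 11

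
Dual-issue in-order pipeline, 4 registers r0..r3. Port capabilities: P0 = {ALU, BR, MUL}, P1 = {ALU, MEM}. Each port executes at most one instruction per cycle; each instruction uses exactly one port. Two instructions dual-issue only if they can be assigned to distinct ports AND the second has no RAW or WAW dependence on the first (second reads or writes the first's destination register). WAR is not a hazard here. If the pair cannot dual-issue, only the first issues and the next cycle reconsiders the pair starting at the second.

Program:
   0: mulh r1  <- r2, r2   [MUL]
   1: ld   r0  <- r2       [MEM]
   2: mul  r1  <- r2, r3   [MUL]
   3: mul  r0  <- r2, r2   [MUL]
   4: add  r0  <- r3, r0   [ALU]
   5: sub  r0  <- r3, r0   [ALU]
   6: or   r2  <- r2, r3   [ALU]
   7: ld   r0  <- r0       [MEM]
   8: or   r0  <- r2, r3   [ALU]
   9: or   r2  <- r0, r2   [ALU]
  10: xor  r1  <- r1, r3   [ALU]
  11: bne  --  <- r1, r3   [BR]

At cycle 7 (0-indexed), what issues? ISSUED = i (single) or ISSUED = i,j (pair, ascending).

ISSUED = 9,10

  cy0 -> i0+i1 (mulh.MUL ld.MEM) 2-wide
  cy1 -> i2 (mul.MUL) no-port MUL/MUL
  cy2 -> i3 (mul.MUL) RAW+WAW r0
  cy3 -> i4 (add.ALU) RAW+WAW r0
  cy4 -> i5+i6 (sub.ALU or.ALU) 2-wide
  cy5 -> i7 (ld.MEM) WAW r0
  cy6 -> i8 (or.ALU) RAW r0
  cy7 -> i9+i10 (or.ALU xor.ALU) 2-wide
  cy8 -> i11 (bne.BR) tail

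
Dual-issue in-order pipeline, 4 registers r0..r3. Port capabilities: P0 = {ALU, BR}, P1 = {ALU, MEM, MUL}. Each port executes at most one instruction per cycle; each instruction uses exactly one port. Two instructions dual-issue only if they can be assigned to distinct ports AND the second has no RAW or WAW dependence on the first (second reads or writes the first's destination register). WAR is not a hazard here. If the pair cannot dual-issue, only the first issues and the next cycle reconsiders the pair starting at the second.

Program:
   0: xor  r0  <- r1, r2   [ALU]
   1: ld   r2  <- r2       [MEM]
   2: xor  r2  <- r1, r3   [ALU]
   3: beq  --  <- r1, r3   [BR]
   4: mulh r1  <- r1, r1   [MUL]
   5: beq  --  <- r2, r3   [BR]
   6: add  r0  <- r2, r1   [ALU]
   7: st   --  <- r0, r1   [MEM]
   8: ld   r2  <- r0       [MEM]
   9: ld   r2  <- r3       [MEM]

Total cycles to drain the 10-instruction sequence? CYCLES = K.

CYCLES = 7

#0 head=0: xor;ld i0&i1 pair
#1 head=2: xor;beq i2&i3 pair
#2 head=4: mulh;beq i4&i5 pair
#3 head=6: add i6 RAW r0
#4 head=7: st i7 no-port MEM/MEM
#5 head=8: ld i8 no-port MEM/MEM
#6 head=9: ld i9 tail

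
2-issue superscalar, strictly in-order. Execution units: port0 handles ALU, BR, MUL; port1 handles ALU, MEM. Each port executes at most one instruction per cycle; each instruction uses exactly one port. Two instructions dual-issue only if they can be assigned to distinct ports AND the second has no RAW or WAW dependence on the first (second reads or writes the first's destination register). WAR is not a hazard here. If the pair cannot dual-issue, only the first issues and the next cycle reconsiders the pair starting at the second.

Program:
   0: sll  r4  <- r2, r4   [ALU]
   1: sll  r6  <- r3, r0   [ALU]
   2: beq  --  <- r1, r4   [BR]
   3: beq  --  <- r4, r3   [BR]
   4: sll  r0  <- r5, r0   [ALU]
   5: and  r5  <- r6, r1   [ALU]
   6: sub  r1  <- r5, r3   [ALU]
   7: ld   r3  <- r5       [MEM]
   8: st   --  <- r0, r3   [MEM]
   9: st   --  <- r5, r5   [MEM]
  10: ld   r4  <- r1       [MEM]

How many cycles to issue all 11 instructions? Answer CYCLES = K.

CYCLES = 8

0. sll/sll @i0/i1  | dual
1. beq @i2  | no-port BR/BR
2. beq/sll @i3/i4  | dual
3. and @i5  | RAW r5
4. sub/ld @i6/i7  | dual
5. st @i8  | no-port MEM/MEM
6. st @i9  | no-port MEM/MEM
7. ld @i10  | tail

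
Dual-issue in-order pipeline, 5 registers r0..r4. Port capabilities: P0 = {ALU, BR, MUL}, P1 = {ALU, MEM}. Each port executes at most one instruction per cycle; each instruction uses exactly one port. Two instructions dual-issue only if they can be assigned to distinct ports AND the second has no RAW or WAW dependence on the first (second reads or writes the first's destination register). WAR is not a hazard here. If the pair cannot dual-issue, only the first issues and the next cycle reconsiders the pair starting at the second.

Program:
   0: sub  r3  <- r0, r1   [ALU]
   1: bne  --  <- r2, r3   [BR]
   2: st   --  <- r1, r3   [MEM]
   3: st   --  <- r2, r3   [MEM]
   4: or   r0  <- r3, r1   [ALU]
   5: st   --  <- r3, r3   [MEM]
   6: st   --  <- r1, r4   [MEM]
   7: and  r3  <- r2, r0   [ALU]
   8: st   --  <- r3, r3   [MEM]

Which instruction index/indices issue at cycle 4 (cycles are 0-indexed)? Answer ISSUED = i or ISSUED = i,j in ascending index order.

  cy0 -> i0 (sub.ALU) RAW r3
  cy1 -> i1/i2 (bne.BR;st.MEM) dual
  cy2 -> i3/i4 (st.MEM;or.ALU) dual
  cy3 -> i5 (st.MEM) no-port MEM/MEM
  cy4 -> i6/i7 (st.MEM;and.ALU) dual
  cy5 -> i8 (st.MEM) tail

ISSUED = 6,7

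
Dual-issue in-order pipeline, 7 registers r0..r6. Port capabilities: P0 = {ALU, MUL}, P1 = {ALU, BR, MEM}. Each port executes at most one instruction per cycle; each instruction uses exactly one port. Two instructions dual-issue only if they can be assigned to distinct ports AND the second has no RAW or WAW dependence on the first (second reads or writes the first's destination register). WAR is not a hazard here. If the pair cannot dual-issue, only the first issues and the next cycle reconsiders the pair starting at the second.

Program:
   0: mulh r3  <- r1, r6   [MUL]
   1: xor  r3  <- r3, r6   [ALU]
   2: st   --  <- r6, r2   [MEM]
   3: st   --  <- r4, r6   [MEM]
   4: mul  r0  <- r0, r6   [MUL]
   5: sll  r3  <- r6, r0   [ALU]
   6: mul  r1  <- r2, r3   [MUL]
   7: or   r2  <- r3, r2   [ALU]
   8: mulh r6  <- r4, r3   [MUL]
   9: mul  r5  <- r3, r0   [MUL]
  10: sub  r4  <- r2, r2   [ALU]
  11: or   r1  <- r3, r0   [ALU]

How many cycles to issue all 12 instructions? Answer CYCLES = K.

#0 head=0: mulh.MUL i0 RAW+WAW r3
#1 head=1: xor.ALU;st.MEM i1,i2 2-wide
#2 head=3: st.MEM;mul.MUL i3,i4 2-wide
#3 head=5: sll.ALU i5 RAW r3
#4 head=6: mul.MUL;or.ALU i6,i7 2-wide
#5 head=8: mulh.MUL i8 no-port MUL/MUL
#6 head=9: mul.MUL;sub.ALU i9,i10 2-wide
#7 head=11: or.ALU i11 tail

CYCLES = 8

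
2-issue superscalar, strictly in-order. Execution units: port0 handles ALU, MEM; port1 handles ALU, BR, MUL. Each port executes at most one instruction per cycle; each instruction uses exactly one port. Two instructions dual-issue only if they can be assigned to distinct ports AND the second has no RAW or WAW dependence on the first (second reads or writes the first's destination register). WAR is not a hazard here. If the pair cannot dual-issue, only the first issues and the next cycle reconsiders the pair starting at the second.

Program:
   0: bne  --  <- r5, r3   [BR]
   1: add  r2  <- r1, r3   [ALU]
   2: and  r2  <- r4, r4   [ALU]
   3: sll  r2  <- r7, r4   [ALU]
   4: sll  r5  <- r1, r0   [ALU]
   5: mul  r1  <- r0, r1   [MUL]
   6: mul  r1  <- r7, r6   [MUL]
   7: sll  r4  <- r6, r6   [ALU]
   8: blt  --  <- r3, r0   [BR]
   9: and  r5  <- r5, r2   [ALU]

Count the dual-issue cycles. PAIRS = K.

PAIRS = 4

#0 head=0: bne.BR;add.ALU i0+i1 pair
#1 head=2: and.ALU i2 WAW r2
#2 head=3: sll.ALU;sll.ALU i3+i4 pair
#3 head=5: mul.MUL i5 no-port MUL/MUL
#4 head=6: mul.MUL;sll.ALU i6+i7 pair
#5 head=8: blt.BR;and.ALU i8+i9 pair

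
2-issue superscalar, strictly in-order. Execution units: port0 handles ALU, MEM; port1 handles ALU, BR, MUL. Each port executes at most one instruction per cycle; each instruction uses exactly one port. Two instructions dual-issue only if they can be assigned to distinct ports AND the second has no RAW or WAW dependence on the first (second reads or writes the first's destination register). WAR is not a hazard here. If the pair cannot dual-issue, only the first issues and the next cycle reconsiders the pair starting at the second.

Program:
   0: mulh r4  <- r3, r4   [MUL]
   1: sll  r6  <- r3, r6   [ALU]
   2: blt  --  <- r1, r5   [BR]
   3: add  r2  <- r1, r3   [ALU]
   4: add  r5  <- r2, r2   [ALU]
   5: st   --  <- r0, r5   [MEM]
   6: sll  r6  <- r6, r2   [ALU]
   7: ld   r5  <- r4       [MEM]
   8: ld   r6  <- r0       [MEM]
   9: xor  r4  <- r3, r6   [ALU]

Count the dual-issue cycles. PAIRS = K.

0. mulh;sll @i0&i1  | 2-wide
1. blt;add @i2&i3  | 2-wide
2. add @i4  | RAW r5
3. st;sll @i5&i6  | 2-wide
4. ld @i7  | no-port MEM/MEM
5. ld @i8  | RAW r6
6. xor @i9  | tail

PAIRS = 3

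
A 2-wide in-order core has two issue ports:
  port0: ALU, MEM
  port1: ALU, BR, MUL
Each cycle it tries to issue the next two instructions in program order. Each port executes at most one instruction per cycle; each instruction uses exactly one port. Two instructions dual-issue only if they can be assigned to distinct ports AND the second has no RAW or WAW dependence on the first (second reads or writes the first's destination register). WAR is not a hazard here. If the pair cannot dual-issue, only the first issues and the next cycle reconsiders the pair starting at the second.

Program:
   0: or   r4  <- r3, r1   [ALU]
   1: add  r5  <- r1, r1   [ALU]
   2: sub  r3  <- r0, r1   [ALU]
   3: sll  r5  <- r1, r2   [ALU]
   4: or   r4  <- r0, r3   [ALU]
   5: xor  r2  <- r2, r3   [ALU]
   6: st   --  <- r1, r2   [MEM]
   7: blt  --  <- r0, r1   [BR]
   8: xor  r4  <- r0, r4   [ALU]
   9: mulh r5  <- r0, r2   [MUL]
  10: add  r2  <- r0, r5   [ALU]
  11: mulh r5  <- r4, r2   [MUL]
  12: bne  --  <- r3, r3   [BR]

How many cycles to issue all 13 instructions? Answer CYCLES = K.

0. or.ALU add.ALU @i0&i1  | dual
1. sub.ALU sll.ALU @i2&i3  | dual
2. or.ALU xor.ALU @i4&i5  | dual
3. st.MEM blt.BR @i6&i7  | dual
4. xor.ALU mulh.MUL @i8&i9  | dual
5. add.ALU @i10  | RAW r2
6. mulh.MUL @i11  | no-port MUL/BR
7. bne.BR @i12  | tail

CYCLES = 8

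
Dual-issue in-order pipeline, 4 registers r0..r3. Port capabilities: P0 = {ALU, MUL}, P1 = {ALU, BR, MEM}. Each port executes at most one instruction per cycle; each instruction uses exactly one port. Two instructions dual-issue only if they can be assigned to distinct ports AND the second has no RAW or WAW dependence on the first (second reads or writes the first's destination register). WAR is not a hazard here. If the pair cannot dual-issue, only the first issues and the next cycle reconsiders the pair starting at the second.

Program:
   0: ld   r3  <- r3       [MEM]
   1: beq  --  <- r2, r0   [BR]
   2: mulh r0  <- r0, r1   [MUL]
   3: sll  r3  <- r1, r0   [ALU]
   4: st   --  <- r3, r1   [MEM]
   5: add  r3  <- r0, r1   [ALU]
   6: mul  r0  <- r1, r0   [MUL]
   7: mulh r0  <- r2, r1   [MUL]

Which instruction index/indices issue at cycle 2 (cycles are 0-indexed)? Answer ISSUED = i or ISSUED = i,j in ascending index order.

ISSUED = 3

0. ld @i0  | no-port MEM/BR
1. beq/mulh @i1/i2  | pair
2. sll @i3  | RAW r3
3. st/add @i4/i5  | pair
4. mul @i6  | no-port MUL/MUL
5. mulh @i7  | tail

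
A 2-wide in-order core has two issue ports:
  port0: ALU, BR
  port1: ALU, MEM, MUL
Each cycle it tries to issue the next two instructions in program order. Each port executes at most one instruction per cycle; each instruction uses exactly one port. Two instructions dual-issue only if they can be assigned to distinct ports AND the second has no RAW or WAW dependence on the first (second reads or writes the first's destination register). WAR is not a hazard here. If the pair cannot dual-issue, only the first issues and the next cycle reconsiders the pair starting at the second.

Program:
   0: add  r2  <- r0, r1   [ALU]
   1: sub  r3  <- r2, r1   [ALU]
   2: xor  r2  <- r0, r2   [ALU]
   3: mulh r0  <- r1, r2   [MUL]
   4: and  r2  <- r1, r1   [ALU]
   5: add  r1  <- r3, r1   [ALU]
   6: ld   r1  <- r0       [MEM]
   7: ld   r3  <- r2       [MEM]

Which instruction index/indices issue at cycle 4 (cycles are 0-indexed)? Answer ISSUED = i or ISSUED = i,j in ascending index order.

c0: i0 add.ALU  RAW r2
c1: i1,i2 sub.ALU;xor.ALU  dual
c2: i3,i4 mulh.MUL;and.ALU  dual
c3: i5 add.ALU  WAW r1
c4: i6 ld.MEM  no-port MEM/MEM
c5: i7 ld.MEM  tail

ISSUED = 6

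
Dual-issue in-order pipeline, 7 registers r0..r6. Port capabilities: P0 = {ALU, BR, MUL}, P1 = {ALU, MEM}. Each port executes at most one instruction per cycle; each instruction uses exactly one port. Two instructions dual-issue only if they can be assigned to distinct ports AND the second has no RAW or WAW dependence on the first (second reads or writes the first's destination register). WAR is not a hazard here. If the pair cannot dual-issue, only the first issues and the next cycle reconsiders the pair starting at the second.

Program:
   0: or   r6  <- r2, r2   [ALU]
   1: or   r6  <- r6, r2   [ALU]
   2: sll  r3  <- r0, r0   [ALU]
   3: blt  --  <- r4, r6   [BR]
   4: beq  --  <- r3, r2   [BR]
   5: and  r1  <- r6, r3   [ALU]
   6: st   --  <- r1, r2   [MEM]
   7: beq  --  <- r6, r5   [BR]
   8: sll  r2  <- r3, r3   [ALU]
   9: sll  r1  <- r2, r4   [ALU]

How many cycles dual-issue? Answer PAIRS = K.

PAIRS = 3

t=0 i0:or.ALU ; RAW+WAW r6
t=1 i1+i2:or.ALU/sll.ALU ; 2-wide
t=2 i3:blt.BR ; no-port BR/BR
t=3 i4+i5:beq.BR/and.ALU ; 2-wide
t=4 i6+i7:st.MEM/beq.BR ; 2-wide
t=5 i8:sll.ALU ; RAW r2
t=6 i9:sll.ALU ; tail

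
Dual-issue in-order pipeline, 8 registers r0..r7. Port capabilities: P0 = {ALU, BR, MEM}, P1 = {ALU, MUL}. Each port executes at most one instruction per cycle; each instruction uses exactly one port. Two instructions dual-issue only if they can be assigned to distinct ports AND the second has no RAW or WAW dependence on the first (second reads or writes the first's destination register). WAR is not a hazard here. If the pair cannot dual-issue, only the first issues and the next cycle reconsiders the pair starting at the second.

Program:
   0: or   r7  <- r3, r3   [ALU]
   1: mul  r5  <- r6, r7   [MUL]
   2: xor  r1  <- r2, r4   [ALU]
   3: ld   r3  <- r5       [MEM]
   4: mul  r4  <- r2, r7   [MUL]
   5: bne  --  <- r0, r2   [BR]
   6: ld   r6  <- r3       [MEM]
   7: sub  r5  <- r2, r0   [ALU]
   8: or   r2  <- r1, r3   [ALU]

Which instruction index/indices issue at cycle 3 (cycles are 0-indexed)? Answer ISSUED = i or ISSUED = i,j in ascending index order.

ISSUED = 5

#0 head=0: or.ALU i0 RAW r7
#1 head=1: mul.MUL+xor.ALU i1,i2 dual
#2 head=3: ld.MEM+mul.MUL i3,i4 dual
#3 head=5: bne.BR i5 no-port BR/MEM
#4 head=6: ld.MEM+sub.ALU i6,i7 dual
#5 head=8: or.ALU i8 tail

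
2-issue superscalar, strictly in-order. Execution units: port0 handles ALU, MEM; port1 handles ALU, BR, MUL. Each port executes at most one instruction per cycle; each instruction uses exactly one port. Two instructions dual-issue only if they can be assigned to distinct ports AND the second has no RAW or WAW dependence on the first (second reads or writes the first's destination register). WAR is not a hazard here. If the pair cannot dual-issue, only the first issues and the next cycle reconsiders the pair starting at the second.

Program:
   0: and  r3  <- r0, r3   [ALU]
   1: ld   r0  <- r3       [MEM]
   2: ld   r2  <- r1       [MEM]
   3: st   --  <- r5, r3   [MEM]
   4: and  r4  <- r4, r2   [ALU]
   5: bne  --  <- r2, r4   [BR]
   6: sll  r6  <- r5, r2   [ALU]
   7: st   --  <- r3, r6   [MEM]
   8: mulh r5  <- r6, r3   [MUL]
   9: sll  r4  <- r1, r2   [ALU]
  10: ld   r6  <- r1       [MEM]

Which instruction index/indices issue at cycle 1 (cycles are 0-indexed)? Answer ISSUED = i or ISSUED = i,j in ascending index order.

#0 head=0: and.ALU i0 RAW r3
#1 head=1: ld.MEM i1 no-port MEM/MEM
#2 head=2: ld.MEM i2 no-port MEM/MEM
#3 head=3: st.MEM+and.ALU i3&i4 dual
#4 head=5: bne.BR+sll.ALU i5&i6 dual
#5 head=7: st.MEM+mulh.MUL i7&i8 dual
#6 head=9: sll.ALU+ld.MEM i9&i10 dual

ISSUED = 1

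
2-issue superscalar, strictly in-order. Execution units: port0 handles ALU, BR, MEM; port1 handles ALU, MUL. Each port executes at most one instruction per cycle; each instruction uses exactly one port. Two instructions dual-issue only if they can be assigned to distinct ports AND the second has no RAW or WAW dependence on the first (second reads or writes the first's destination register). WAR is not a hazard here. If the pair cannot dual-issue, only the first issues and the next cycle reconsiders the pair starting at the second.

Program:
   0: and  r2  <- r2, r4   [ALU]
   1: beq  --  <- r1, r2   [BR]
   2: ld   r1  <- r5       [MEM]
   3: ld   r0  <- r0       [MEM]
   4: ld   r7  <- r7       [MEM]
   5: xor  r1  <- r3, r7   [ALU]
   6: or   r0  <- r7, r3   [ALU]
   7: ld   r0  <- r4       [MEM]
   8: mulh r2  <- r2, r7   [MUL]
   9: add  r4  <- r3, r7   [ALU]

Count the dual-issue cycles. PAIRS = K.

#0 head=0: and i0 RAW r2
#1 head=1: beq i1 no-port BR/MEM
#2 head=2: ld i2 no-port MEM/MEM
#3 head=3: ld i3 no-port MEM/MEM
#4 head=4: ld i4 RAW r7
#5 head=5: xor+or i5,i6 dual
#6 head=7: ld+mulh i7,i8 dual
#7 head=9: add i9 tail

PAIRS = 2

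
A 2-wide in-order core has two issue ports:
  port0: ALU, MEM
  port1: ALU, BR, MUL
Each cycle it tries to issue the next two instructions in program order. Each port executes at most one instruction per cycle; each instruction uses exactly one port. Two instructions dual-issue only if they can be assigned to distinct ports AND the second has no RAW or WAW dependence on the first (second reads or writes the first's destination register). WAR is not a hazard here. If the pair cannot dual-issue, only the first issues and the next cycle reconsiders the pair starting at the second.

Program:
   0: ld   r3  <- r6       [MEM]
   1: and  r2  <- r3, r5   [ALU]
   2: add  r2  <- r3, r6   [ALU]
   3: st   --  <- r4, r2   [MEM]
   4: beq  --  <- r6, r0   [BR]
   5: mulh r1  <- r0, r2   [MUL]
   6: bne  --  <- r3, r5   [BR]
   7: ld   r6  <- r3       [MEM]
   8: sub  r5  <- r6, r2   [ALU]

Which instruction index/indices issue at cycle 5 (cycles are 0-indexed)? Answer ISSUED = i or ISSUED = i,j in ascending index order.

ISSUED = 6,7

t=0 i0:ld ; RAW r3
t=1 i1:and ; WAW r2
t=2 i2:add ; RAW r2
t=3 i3,i4:st+beq ; dual
t=4 i5:mulh ; no-port MUL/BR
t=5 i6,i7:bne+ld ; dual
t=6 i8:sub ; tail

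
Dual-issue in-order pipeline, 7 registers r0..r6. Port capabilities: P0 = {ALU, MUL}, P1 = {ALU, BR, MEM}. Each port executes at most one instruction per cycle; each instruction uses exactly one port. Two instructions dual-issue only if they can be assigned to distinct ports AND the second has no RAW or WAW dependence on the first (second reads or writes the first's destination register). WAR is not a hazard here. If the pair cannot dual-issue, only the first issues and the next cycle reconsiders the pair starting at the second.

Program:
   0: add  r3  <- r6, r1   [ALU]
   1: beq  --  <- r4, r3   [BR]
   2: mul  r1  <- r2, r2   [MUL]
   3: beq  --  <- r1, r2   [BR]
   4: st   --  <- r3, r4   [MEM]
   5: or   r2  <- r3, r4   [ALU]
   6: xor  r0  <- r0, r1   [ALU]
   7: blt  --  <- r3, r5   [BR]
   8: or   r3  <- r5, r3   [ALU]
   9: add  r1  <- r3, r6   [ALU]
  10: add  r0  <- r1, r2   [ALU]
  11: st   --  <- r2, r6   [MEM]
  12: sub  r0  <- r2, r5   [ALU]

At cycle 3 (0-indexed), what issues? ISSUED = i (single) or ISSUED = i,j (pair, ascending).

ISSUED = 4,5

  cy0 -> i0 (add) RAW r3
  cy1 -> i1/i2 (beq mul) dual
  cy2 -> i3 (beq) no-port BR/MEM
  cy3 -> i4/i5 (st or) dual
  cy4 -> i6/i7 (xor blt) dual
  cy5 -> i8 (or) RAW r3
  cy6 -> i9 (add) RAW r1
  cy7 -> i10/i11 (add st) dual
  cy8 -> i12 (sub) tail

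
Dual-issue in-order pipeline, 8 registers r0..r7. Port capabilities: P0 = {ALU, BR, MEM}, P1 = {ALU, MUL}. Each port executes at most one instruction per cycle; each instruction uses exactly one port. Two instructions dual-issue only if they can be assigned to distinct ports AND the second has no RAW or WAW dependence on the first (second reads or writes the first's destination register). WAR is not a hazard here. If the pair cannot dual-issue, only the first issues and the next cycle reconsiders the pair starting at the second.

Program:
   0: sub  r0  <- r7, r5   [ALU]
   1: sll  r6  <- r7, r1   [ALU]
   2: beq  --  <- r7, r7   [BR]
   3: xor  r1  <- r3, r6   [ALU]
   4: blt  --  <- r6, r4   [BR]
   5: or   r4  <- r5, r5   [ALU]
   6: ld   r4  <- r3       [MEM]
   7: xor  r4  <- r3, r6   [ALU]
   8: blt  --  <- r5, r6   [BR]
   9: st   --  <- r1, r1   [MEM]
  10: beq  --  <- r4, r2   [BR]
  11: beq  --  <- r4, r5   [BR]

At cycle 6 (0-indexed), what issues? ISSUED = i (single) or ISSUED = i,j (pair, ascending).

  cy0 -> i0+i1 (sub sll) pair
  cy1 -> i2+i3 (beq xor) pair
  cy2 -> i4+i5 (blt or) pair
  cy3 -> i6 (ld) WAW r4
  cy4 -> i7+i8 (xor blt) pair
  cy5 -> i9 (st) no-port MEM/BR
  cy6 -> i10 (beq) no-port BR/BR
  cy7 -> i11 (beq) tail

ISSUED = 10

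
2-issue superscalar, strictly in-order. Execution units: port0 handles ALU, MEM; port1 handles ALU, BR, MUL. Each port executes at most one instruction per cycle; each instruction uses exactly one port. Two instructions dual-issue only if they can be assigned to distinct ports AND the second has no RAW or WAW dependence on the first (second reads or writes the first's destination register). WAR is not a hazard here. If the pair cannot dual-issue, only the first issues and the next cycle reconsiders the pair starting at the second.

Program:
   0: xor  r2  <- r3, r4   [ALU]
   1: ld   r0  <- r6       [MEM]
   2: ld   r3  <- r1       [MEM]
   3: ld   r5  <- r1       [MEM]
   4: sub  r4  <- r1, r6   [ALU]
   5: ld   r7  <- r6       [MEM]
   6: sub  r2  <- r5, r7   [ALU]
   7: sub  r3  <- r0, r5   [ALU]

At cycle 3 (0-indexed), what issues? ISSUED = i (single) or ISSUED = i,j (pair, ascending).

  cy0 -> i0/i1 (xor+ld) dual
  cy1 -> i2 (ld) no-port MEM/MEM
  cy2 -> i3/i4 (ld+sub) dual
  cy3 -> i5 (ld) RAW r7
  cy4 -> i6/i7 (sub+sub) dual

ISSUED = 5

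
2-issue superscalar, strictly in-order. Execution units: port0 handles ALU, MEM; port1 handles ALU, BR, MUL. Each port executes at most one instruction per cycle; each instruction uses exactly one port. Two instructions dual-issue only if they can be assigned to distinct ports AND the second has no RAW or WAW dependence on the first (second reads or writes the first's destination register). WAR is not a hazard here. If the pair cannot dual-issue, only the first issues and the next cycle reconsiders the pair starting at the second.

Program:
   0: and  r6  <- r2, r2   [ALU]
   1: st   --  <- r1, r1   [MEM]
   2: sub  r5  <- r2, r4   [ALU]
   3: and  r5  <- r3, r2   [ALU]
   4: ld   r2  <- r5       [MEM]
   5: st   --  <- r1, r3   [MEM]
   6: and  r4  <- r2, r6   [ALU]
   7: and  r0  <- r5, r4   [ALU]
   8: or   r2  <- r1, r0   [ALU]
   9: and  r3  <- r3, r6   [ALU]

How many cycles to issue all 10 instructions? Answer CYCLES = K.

#0 head=0: and.ALU st.MEM i0&i1 2-wide
#1 head=2: sub.ALU i2 WAW r5
#2 head=3: and.ALU i3 RAW r5
#3 head=4: ld.MEM i4 no-port MEM/MEM
#4 head=5: st.MEM and.ALU i5&i6 2-wide
#5 head=7: and.ALU i7 RAW r0
#6 head=8: or.ALU and.ALU i8&i9 2-wide

CYCLES = 7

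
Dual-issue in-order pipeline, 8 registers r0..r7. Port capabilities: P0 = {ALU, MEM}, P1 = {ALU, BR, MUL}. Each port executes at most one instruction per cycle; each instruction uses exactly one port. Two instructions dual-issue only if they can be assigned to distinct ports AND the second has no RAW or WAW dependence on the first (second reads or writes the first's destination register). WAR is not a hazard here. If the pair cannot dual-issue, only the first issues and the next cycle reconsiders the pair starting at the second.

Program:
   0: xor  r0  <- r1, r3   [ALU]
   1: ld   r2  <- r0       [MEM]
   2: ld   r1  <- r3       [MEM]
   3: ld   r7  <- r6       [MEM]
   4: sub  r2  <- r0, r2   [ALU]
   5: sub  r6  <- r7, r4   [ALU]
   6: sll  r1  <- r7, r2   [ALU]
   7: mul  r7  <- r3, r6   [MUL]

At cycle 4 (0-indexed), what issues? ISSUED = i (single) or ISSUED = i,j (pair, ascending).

t=0 i0:xor ; RAW r0
t=1 i1:ld ; no-port MEM/MEM
t=2 i2:ld ; no-port MEM/MEM
t=3 i3&i4:ld sub ; 2-wide
t=4 i5&i6:sub sll ; 2-wide
t=5 i7:mul ; tail

ISSUED = 5,6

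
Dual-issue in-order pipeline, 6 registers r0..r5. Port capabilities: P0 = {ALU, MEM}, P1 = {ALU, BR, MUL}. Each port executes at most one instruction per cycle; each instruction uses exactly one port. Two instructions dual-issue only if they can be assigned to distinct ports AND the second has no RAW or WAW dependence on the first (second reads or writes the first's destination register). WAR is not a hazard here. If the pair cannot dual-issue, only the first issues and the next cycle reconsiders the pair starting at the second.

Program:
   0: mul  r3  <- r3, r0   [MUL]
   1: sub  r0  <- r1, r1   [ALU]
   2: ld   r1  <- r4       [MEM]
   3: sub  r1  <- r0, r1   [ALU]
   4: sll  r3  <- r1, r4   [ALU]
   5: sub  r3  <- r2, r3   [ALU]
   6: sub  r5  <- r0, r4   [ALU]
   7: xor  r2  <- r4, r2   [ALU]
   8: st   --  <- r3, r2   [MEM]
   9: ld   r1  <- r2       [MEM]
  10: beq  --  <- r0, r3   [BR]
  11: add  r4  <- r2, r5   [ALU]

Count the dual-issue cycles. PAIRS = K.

PAIRS = 3

c0: i0/i1 mul.MUL/sub.ALU  2-wide
c1: i2 ld.MEM  RAW+WAW r1
c2: i3 sub.ALU  RAW r1
c3: i4 sll.ALU  RAW+WAW r3
c4: i5/i6 sub.ALU/sub.ALU  2-wide
c5: i7 xor.ALU  RAW r2
c6: i8 st.MEM  no-port MEM/MEM
c7: i9/i10 ld.MEM/beq.BR  2-wide
c8: i11 add.ALU  tail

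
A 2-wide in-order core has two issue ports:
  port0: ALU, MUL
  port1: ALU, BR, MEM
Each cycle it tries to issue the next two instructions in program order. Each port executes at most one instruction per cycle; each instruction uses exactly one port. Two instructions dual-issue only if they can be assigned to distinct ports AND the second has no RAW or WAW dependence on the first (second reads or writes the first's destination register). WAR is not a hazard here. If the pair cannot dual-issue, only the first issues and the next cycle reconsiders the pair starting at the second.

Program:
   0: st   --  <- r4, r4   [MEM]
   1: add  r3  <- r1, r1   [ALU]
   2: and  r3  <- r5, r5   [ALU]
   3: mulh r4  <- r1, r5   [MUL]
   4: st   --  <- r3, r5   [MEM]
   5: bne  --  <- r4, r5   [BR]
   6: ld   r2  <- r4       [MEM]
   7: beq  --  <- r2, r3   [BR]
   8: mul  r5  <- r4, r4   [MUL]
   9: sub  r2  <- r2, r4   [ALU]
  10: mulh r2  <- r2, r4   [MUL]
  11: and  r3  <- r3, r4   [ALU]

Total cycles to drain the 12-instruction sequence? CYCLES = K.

CYCLES = 8

c0: i0+i1 st.MEM;add.ALU  2-wide
c1: i2+i3 and.ALU;mulh.MUL  2-wide
c2: i4 st.MEM  no-port MEM/BR
c3: i5 bne.BR  no-port BR/MEM
c4: i6 ld.MEM  no-port MEM/BR
c5: i7+i8 beq.BR;mul.MUL  2-wide
c6: i9 sub.ALU  RAW+WAW r2
c7: i10+i11 mulh.MUL;and.ALU  2-wide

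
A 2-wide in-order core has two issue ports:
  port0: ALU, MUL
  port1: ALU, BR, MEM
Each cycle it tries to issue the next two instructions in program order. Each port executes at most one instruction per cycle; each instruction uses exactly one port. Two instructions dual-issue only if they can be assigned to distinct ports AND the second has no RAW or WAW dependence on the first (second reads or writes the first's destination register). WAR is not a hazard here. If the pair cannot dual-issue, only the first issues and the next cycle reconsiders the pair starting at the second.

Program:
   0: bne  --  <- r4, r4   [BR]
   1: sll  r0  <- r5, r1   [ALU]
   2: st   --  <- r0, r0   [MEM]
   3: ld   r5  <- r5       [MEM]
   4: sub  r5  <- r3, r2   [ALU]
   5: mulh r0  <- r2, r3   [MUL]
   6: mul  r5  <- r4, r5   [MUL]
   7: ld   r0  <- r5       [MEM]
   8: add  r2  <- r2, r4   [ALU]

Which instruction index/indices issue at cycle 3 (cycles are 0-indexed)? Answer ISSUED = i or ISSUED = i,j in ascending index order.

ISSUED = 4,5

0. bne/sll @i0/i1  | pair
1. st @i2  | no-port MEM/MEM
2. ld @i3  | WAW r5
3. sub/mulh @i4/i5  | pair
4. mul @i6  | RAW r5
5. ld/add @i7/i8  | pair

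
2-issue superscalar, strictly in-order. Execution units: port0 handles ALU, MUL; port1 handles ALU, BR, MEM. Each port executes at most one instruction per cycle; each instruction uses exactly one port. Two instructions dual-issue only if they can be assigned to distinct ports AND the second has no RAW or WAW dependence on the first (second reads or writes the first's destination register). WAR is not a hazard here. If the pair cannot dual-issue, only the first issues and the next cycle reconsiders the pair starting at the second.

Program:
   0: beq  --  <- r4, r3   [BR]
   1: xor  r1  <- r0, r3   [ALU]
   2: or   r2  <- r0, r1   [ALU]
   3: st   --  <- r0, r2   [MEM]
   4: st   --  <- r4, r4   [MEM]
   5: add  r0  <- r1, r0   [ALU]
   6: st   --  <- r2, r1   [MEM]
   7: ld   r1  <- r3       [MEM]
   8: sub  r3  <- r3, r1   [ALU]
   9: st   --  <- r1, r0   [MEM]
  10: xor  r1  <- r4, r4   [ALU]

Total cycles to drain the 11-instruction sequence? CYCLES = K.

t=0 i0/i1:beq/xor ; dual
t=1 i2:or ; RAW r2
t=2 i3:st ; no-port MEM/MEM
t=3 i4/i5:st/add ; dual
t=4 i6:st ; no-port MEM/MEM
t=5 i7:ld ; RAW r1
t=6 i8/i9:sub/st ; dual
t=7 i10:xor ; tail

CYCLES = 8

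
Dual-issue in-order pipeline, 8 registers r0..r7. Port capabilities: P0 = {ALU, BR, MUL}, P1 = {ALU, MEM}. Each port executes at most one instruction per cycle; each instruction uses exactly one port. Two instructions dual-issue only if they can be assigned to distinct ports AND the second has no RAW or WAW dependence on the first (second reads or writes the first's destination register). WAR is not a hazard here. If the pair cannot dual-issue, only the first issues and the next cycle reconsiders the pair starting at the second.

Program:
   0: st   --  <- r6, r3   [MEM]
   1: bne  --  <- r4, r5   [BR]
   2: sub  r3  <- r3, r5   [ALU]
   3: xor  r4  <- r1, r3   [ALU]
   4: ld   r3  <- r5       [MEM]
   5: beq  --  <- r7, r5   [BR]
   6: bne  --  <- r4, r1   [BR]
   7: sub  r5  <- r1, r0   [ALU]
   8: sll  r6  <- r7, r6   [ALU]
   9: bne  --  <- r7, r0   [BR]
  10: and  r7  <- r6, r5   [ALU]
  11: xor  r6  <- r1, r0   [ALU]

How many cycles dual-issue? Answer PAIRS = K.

PAIRS = 5

[0] i0&i1  st.MEM/bne.BR  -- dual
[1] i2  sub.ALU  -- RAW r3
[2] i3&i4  xor.ALU/ld.MEM  -- dual
[3] i5  beq.BR  -- no-port BR/BR
[4] i6&i7  bne.BR/sub.ALU  -- dual
[5] i8&i9  sll.ALU/bne.BR  -- dual
[6] i10&i11  and.ALU/xor.ALU  -- dual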